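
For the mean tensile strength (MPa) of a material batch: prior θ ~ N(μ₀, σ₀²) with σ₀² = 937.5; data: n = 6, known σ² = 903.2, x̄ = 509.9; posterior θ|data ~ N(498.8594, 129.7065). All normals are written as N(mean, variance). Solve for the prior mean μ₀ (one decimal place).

μ₀ = 430.1

The posterior mean is a precision-weighted average: μ_n = (τ₀μ₀ + τ_data·x̄)/(τ₀+τ_data), with τ₀=1/σ₀² and τ_data=n/σ².
Here τ₀ = 1/937.5 = 0.001067 and τ_data = 6/903.2 = 0.006643, so τ_n = 0.007710.
Rearranging for μ₀: μ₀ = (μ_n·τ_n − τ_data·x̄)/τ₀ = (498.8594·0.007710 − 0.006643·509.9) / 0.001067 = 0.458940/0.001067 ≈ 430.1.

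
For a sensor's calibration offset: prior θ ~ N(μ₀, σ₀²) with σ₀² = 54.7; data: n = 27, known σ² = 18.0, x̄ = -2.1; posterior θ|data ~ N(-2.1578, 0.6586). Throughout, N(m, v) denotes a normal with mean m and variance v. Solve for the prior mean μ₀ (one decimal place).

μ₀ = -6.9

With known observation variance, the Normal–Normal posterior has precision τ_n = τ₀ + n/σ² and mean μ_n = (τ₀μ₀ + (n/σ²)x̄)/τ_n.
Here τ₀ = 1/54.7 = 0.018282 and τ_data = 27/18.0 = 1.500000, so τ_n = 1.518282.
Rearranging for μ₀: μ₀ = (μ_n·τ_n − τ_data·x̄)/τ₀ = (-2.1578·1.518282 − 1.500000·-2.1) / 0.018282 = -0.126149/0.018282 ≈ -6.9.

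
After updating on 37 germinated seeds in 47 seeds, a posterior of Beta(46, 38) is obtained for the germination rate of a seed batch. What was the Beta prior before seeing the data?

Beta(9, 28)

A Beta(α, β) prior with s successes and f failures in binomial data gives a Beta(α+s, β+f) posterior.
So α = 46 − 37 = 9 and β = 38 − 10 = 28.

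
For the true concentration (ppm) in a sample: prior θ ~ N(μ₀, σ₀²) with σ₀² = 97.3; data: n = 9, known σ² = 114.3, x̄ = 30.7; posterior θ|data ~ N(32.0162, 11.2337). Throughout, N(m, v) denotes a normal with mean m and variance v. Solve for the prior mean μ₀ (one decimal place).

μ₀ = 42.1

With known observation variance, the Normal–Normal posterior has precision τ_n = τ₀ + n/σ² and mean μ_n = (τ₀μ₀ + (n/σ²)x̄)/τ_n.
Here τ₀ = 1/97.3 = 0.010277 and τ_data = 9/114.3 = 0.078740, so τ_n = 0.089017.
Rearranging for μ₀: μ₀ = (μ_n·τ_n − τ_data·x̄)/τ₀ = (32.0162·0.089017 − 0.078740·30.7) / 0.010277 = 0.432668/0.010277 ≈ 42.1.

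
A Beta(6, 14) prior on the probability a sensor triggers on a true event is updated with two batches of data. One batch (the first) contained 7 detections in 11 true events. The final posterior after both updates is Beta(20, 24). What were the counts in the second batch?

Sequential conjugate updates are equivalent to a single update on the pooled data, so total successes = posterior α − prior α and total failures = posterior β − prior β.
Total across both batches: 20−6=14 detections, 24−14=10 misses.
Subtract the first batch: 14−7=7 detections and 10−4=6 misses.

7 detections and 6 misses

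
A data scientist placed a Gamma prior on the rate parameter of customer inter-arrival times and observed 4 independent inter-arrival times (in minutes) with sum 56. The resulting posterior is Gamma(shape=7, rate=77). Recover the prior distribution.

Gamma–exponential conjugacy: posterior shape = α + n, posterior rate = β + Σtᵢ.
So α = 7 − 4 = 3 and β = 77 − 56 = 21.

Gamma(shape=3, rate=21)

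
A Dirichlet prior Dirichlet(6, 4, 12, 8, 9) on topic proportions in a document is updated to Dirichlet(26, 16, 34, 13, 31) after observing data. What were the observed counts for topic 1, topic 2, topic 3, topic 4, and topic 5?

counts (20, 12, 22, 5, 22)

For a Dirichlet(α) prior with multinomial counts c, the posterior is Dirichlet(α + c) componentwise.
Counts are posterior − prior componentwise: 26−6=20, 16−4=12, 34−12=22, 13−8=5, 31−9=22.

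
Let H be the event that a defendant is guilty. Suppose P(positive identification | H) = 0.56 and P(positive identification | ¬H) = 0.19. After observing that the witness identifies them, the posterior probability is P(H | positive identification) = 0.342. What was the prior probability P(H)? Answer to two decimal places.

P(H) = 0.15

Bayes' rule in odds form gives O(H|E) = O(H)·[P(E|H)/P(E|¬H)], hence O(H) = O(H|E)/LR.
Posterior odds = 0.342/(1−0.342) = 0.5198. LR = 0.56/0.19 = 2.9474.
Prior odds = 0.5198/2.9474 = 0.1764, so P(H) = 0.1764/(1+0.1764) ≈ 0.15.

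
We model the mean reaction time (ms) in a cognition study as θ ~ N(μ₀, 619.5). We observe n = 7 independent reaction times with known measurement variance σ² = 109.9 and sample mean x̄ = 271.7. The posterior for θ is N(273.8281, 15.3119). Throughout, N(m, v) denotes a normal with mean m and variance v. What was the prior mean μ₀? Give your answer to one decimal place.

With known observation variance, the Normal–Normal posterior has precision τ_n = τ₀ + n/σ² and mean μ_n = (τ₀μ₀ + (n/σ²)x̄)/τ_n.
Here τ₀ = 1/619.5 = 0.001614 and τ_data = 7/109.9 = 0.063694, so τ_n = 0.065308.
Rearranging for μ₀: μ₀ = (μ_n·τ_n − τ_data·x̄)/τ₀ = (273.8281·0.065308 − 0.063694·271.7) / 0.001614 = 0.577506/0.001614 ≈ 357.8.

μ₀ = 357.8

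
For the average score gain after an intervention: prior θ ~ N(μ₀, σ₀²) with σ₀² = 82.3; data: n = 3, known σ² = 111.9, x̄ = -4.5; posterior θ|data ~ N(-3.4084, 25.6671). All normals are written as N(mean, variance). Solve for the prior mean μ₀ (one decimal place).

μ₀ = -1.0

With known observation variance, the Normal–Normal posterior has precision τ_n = τ₀ + n/σ² and mean μ_n = (τ₀μ₀ + (n/σ²)x̄)/τ_n.
Here τ₀ = 1/82.3 = 0.012151 and τ_data = 3/111.9 = 0.026810, so τ_n = 0.038961.
Rearranging for μ₀: μ₀ = (μ_n·τ_n − τ_data·x̄)/τ₀ = (-3.4084·0.038961 − 0.026810·-4.5) / 0.012151 = -0.012150/0.012151 ≈ -1.0.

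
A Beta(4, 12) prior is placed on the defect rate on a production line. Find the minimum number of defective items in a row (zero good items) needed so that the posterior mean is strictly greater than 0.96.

After k defective items and 0 good items the posterior is Beta(4+k, 12), with mean (4+k)/(4+12+k).
Set (4+k)/(16+k) > 0.96 and solve: k > (0.96·16 − 4)/(1 − 0.96) = 284.000.
The smallest integer exceeding 284.000 is 285, and checking k=285: (289)/(301) = 0.9601 > 0.96.

k = 285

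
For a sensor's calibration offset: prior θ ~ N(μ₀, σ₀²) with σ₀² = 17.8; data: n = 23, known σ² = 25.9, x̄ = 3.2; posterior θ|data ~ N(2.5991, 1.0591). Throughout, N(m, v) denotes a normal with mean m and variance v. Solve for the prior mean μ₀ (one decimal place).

The posterior mean is a precision-weighted average: μ_n = (τ₀μ₀ + τ_data·x̄)/(τ₀+τ_data), with τ₀=1/σ₀² and τ_data=n/σ².
Here τ₀ = 1/17.8 = 0.056180 and τ_data = 23/25.9 = 0.888031, so τ_n = 0.944211.
Rearranging for μ₀: μ₀ = (μ_n·τ_n − τ_data·x̄)/τ₀ = (2.5991·0.944211 − 0.888031·3.2) / 0.056180 = -0.387600/0.056180 ≈ -6.9.

μ₀ = -6.9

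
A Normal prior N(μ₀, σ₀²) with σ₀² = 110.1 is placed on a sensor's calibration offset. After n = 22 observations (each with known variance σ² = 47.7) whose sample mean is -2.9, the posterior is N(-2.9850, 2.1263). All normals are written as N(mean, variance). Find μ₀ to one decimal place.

The posterior mean is a precision-weighted average: μ_n = (τ₀μ₀ + τ_data·x̄)/(τ₀+τ_data), with τ₀=1/σ₀² and τ_data=n/σ².
Here τ₀ = 1/110.1 = 0.009083 and τ_data = 22/47.7 = 0.461216, so τ_n = 0.470299.
Rearranging for μ₀: μ₀ = (μ_n·τ_n − τ_data·x̄)/τ₀ = (-2.9850·0.470299 − 0.461216·-2.9) / 0.009083 = -0.066316/0.009083 ≈ -7.3.

μ₀ = -7.3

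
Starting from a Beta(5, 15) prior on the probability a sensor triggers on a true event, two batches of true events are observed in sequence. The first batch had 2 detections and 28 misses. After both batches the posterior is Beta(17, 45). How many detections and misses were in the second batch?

Because Beta–binomial updating is additive in the counts, the combined data contributed (α_post−α_prior, β_post−β_prior) successes and failures.
Total across both batches: 17−5=12 detections, 45−15=30 misses.
Subtract the first batch: 12−2=10 detections and 30−28=2 misses.

10 detections and 2 misses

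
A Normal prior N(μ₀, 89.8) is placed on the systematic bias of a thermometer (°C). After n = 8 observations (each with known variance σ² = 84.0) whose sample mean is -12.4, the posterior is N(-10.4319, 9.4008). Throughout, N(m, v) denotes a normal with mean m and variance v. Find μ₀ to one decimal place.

The posterior mean is a precision-weighted average: μ_n = (τ₀μ₀ + τ_data·x̄)/(τ₀+τ_data), with τ₀=1/σ₀² and τ_data=n/σ².
Here τ₀ = 1/89.8 = 0.011136 and τ_data = 8/84.0 = 0.095238, so τ_n = 0.106374.
Rearranging for μ₀: μ₀ = (μ_n·τ_n − τ_data·x̄)/τ₀ = (-10.4319·0.106374 − 0.095238·-12.4) / 0.011136 = 0.071268/0.011136 ≈ 6.4.

μ₀ = 6.4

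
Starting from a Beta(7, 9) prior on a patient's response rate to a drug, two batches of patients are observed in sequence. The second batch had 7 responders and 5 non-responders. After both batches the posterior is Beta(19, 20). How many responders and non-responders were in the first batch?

5 responders and 6 non-responders

Sequential conjugate updates are equivalent to a single update on the pooled data, so total successes = posterior α − prior α and total failures = posterior β − prior β.
Total across both batches: 19−7=12 responders, 20−9=11 non-responders.
Subtract the second batch: 12−7=5 responders and 11−5=6 non-responders.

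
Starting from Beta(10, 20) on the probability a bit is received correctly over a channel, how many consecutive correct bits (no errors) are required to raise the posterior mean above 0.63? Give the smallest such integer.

k = 25

After k correct bits and 0 errors the posterior is Beta(10+k, 20), with mean (10+k)/(10+20+k).
Set (10+k)/(30+k) > 0.63 and solve: k > (0.63·30 − 10)/(1 − 0.63) = 24.054.
The smallest integer exceeding 24.054 is 25, and checking k=25: (35)/(55) = 0.6364 > 0.63.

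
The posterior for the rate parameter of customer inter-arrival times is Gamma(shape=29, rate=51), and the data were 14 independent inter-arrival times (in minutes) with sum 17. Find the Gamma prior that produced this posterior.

For an exponential likelihood with a Gamma(α, β) prior on the rate, n observations with total T give posterior Gamma(α+n, β+T).
So α = 29 − 14 = 15 and β = 51 − 17 = 34.

Gamma(shape=15, rate=34)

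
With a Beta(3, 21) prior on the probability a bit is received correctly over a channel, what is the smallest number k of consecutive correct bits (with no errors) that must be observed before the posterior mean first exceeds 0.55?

After k correct bits and 0 errors the posterior is Beta(3+k, 21), with mean (3+k)/(3+21+k).
Set (3+k)/(24+k) > 0.55 and solve: k > (0.55·24 − 3)/(1 − 0.55) = 22.667.
The smallest integer exceeding 22.667 is 23.

k = 23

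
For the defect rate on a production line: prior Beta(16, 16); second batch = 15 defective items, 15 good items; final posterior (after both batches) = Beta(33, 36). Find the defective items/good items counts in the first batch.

2 defective items and 5 good items

Sequential conjugate updates are equivalent to a single update on the pooled data, so total successes = posterior α − prior α and total failures = posterior β − prior β.
Total across both batches: 33−16=17 defective items, 36−16=20 good items.
Subtract the second batch: 17−15=2 defective items and 20−15=5 good items.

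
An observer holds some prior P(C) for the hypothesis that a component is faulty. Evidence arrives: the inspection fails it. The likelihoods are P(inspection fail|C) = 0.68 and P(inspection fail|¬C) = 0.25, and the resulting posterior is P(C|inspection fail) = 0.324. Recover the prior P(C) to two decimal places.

P(C) = 0.15

Bayes' rule in odds form gives O(C|E) = O(C)·[P(E|C)/P(E|¬C)], hence O(C) = O(C|E)/LR.
Posterior odds = 0.324/(1−0.324) = 0.4793. LR = 0.68/0.25 = 2.7200.
Prior odds = 0.4793/2.7200 = 0.1762, so P(C) = 0.1762/(1+0.1762) ≈ 0.15.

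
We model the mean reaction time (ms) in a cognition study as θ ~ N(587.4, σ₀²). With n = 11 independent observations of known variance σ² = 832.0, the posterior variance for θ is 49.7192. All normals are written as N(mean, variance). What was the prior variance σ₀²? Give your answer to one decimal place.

For the Normal–Normal model with known σ², precisions add: τ_n = τ₀ + n/σ².
So 1/σ₀² = 1/49.7192 − 11/832.0 = 0.020113 − 0.013221 = 0.006892.
Hence σ₀² = 1/0.006892 ≈ 145.1.

σ₀² = 145.1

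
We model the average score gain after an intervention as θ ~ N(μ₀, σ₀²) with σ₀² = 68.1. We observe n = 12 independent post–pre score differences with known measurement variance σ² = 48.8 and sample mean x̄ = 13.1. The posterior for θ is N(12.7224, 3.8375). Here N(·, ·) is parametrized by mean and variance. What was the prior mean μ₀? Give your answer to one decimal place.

The posterior mean is a precision-weighted average: μ_n = (τ₀μ₀ + τ_data·x̄)/(τ₀+τ_data), with τ₀=1/σ₀² and τ_data=n/σ².
Here τ₀ = 1/68.1 = 0.014684 and τ_data = 12/48.8 = 0.245902, so τ_n = 0.260586.
Rearranging for μ₀: μ₀ = (μ_n·τ_n − τ_data·x̄)/τ₀ = (12.7224·0.260586 − 0.245902·13.1) / 0.014684 = 0.093963/0.014684 ≈ 6.4.

μ₀ = 6.4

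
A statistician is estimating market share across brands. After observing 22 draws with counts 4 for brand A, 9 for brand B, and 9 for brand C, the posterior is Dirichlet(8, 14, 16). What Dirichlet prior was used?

Dirichlet(4, 5, 7)

For a Dirichlet(α) prior with multinomial counts c, the posterior is Dirichlet(α + c) componentwise.
Subtract each count from the matching posterior parameter: 8−4=4, 14−9=5, 16−9=7.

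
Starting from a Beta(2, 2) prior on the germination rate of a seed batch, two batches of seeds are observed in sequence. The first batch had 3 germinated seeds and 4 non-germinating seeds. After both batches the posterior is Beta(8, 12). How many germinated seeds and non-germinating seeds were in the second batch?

Sequential conjugate updates are equivalent to a single update on the pooled data, so total successes = posterior α − prior α and total failures = posterior β − prior β.
Total across both batches: 8−2=6 germinated seeds, 12−2=10 non-germinating seeds.
Subtract the first batch: 6−3=3 germinated seeds and 10−4=6 non-germinating seeds.

3 germinated seeds and 6 non-germinating seeds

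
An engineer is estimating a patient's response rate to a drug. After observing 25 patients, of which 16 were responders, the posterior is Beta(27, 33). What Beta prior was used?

Beta(11, 24)

Beta is conjugate to the binomial likelihood: posterior = Beta(a+s, b+f).
Subtract the data counts: 27−16=11, 33−9=24.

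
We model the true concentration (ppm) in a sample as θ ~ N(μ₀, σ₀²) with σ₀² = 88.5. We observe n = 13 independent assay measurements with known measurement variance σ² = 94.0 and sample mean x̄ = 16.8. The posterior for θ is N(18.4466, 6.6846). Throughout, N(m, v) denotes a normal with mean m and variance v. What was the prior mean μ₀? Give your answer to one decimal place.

μ₀ = 38.6

The posterior mean is a precision-weighted average: μ_n = (τ₀μ₀ + τ_data·x̄)/(τ₀+τ_data), with τ₀=1/σ₀² and τ_data=n/σ².
Here τ₀ = 1/88.5 = 0.011299 and τ_data = 13/94.0 = 0.138298, so τ_n = 0.149597.
Rearranging for μ₀: μ₀ = (μ_n·τ_n − τ_data·x̄)/τ₀ = (18.4466·0.149597 − 0.138298·16.8) / 0.011299 = 0.436150/0.011299 ≈ 38.6.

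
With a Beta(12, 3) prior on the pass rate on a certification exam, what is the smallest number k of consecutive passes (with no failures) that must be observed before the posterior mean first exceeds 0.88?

After k passes and 0 failures the posterior is Beta(12+k, 3), with mean (12+k)/(12+3+k).
Set (12+k)/(15+k) > 0.88 and solve: k > (0.88·15 − 12)/(1 − 0.88) = 10.000.
The smallest integer exceeding 10.000 is 11.

k = 11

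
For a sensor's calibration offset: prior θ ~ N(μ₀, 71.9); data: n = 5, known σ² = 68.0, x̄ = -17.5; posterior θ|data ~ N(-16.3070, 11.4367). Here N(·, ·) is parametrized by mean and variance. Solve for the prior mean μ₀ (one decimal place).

μ₀ = -10.0

With known observation variance, the Normal–Normal posterior has precision τ_n = τ₀ + n/σ² and mean μ_n = (τ₀μ₀ + (n/σ²)x̄)/τ_n.
Here τ₀ = 1/71.9 = 0.013908 and τ_data = 5/68.0 = 0.073529, so τ_n = 0.087437.
Rearranging for μ₀: μ₀ = (μ_n·τ_n − τ_data·x̄)/τ₀ = (-16.3070·0.087437 − 0.073529·-17.5) / 0.013908 = -0.139078/0.013908 ≈ -10.0.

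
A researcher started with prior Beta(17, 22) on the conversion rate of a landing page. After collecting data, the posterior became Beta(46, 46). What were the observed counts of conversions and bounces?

A Beta(α, β) prior with s successes and f failures in binomial data gives a Beta(α+s, β+f) posterior.
So s = 46 − 17 = 29 and f = 46 − 22 = 24.

29 conversions and 24 bounces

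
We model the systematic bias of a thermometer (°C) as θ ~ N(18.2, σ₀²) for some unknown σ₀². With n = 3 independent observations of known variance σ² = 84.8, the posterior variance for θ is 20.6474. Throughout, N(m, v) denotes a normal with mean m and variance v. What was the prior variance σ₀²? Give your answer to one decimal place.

Posterior precision equals prior precision plus data precision: 1/σ_n² = 1/σ₀² + n/σ².
So 1/σ₀² = 1/20.6474 − 3/84.8 = 0.048432 − 0.035377 = 0.013055.
Hence σ₀² = 1/0.013055 ≈ 76.6.

σ₀² = 76.6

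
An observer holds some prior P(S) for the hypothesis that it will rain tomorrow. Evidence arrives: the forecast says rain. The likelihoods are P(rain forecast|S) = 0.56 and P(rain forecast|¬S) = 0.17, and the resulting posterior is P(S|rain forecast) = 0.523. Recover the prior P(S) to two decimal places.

P(S) = 0.25

Bayes' rule in odds form gives O(S|E) = O(S)·[P(E|S)/P(E|¬S)], hence O(S) = O(S|E)/LR.
Posterior odds = 0.523/(1−0.523) = 1.0964. LR = 0.56/0.17 = 3.2941.
Prior odds = 1.0964/3.2941 = 0.3328, so P(S) = 0.3328/(1+0.3328) ≈ 0.25.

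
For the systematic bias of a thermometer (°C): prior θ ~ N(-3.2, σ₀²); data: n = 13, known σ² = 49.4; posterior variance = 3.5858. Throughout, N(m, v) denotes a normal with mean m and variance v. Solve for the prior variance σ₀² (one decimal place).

For the Normal–Normal model with known σ², precisions add: τ_n = τ₀ + n/σ².
So 1/σ₀² = 1/3.5858 − 13/49.4 = 0.278878 − 0.263158 = 0.015720.
Hence σ₀² = 1/0.015720 ≈ 63.6.

σ₀² = 63.6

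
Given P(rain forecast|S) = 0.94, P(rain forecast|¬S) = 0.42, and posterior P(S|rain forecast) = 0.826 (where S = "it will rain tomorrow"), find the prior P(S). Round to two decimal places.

In odds form, posterior odds = prior odds × likelihood ratio, so prior odds = posterior odds ÷ LR.
Posterior odds = 0.826/(1−0.826) = 4.7471. LR = 0.94/0.42 = 2.2381.
Prior odds = 4.7471/2.2381 = 2.1210, so P(S) = 2.1210/(1+2.1210) ≈ 0.68.

P(S) = 0.68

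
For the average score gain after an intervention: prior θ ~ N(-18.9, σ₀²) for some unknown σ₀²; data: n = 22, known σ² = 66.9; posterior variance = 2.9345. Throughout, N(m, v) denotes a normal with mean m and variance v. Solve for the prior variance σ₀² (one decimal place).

For the Normal–Normal model with known σ², precisions add: τ_n = τ₀ + n/σ².
So 1/σ₀² = 1/2.9345 − 22/66.9 = 0.340774 − 0.328849 = 0.011925.
Hence σ₀² = 1/0.011925 ≈ 83.9.

σ₀² = 83.9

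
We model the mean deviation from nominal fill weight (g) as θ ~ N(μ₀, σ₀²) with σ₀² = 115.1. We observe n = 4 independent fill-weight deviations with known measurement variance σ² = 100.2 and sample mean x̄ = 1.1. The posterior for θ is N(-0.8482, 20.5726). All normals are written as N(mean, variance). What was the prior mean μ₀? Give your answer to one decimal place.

μ₀ = -9.8

The posterior mean is a precision-weighted average: μ_n = (τ₀μ₀ + τ_data·x̄)/(τ₀+τ_data), with τ₀=1/σ₀² and τ_data=n/σ².
Here τ₀ = 1/115.1 = 0.008688 and τ_data = 4/100.2 = 0.039920, so τ_n = 0.048608.
Rearranging for μ₀: μ₀ = (μ_n·τ_n − τ_data·x̄)/τ₀ = (-0.8482·0.048608 − 0.039920·1.1) / 0.008688 = -0.085141/0.008688 ≈ -9.8.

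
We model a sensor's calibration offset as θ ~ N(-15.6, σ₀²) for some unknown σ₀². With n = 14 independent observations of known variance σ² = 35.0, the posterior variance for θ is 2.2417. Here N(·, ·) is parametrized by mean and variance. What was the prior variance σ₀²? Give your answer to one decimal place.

σ₀² = 21.7

For the Normal–Normal model with known σ², precisions add: τ_n = τ₀ + n/σ².
So 1/σ₀² = 1/2.2417 − 14/35.0 = 0.446090 − 0.400000 = 0.046090.
Hence σ₀² = 1/0.046090 ≈ 21.7.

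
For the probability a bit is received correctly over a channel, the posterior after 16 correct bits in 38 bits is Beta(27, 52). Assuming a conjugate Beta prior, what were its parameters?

Beta is conjugate to the binomial likelihood: posterior = Beta(a+s, b+f).
Subtract the data counts: 27−16=11, 52−22=30.

Beta(11, 30)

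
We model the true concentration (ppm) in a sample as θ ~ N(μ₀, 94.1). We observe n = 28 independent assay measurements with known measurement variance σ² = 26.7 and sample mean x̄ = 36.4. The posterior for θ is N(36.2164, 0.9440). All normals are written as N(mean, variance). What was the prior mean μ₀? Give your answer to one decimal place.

With known observation variance, the Normal–Normal posterior has precision τ_n = τ₀ + n/σ² and mean μ_n = (τ₀μ₀ + (n/σ²)x̄)/τ_n.
Here τ₀ = 1/94.1 = 0.010627 and τ_data = 28/26.7 = 1.048689, so τ_n = 1.059316.
Rearranging for μ₀: μ₀ = (μ_n·τ_n − τ_data·x̄)/τ₀ = (36.2164·1.059316 − 1.048689·36.4) / 0.010627 = 0.192332/0.010627 ≈ 18.1.

μ₀ = 18.1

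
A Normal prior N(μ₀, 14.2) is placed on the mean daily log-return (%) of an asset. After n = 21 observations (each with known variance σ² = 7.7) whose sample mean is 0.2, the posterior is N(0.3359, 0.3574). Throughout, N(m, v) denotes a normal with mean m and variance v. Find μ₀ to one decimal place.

μ₀ = 5.6

With known observation variance, the Normal–Normal posterior has precision τ_n = τ₀ + n/σ² and mean μ_n = (τ₀μ₀ + (n/σ²)x̄)/τ_n.
Here τ₀ = 1/14.2 = 0.070423 and τ_data = 21/7.7 = 2.727273, so τ_n = 2.797696.
Rearranging for μ₀: μ₀ = (μ_n·τ_n − τ_data·x̄)/τ₀ = (0.3359·2.797696 − 2.727273·0.2) / 0.070423 = 0.394291/0.070423 ≈ 5.6.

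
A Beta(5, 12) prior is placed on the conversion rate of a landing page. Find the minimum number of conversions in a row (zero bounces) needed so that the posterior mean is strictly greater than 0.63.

After k conversions and 0 bounces the posterior is Beta(5+k, 12), with mean (5+k)/(5+12+k).
Set (5+k)/(17+k) > 0.63 and solve: k > (0.63·17 − 5)/(1 − 0.63) = 15.432.
The smallest integer exceeding 15.432 is 16.

k = 16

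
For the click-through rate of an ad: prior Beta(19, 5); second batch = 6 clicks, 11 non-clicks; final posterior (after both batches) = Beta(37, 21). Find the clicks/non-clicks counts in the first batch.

Because Beta–binomial updating is additive in the counts, the combined data contributed (α_post−α_prior, β_post−β_prior) successes and failures.
Total across both batches: 37−19=18 clicks, 21−5=16 non-clicks.
Subtract the second batch: 18−6=12 clicks and 16−11=5 non-clicks.

12 clicks and 5 non-clicks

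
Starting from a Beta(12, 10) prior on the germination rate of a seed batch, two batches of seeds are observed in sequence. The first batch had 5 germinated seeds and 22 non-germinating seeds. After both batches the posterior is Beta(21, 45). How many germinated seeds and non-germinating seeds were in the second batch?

4 germinated seeds and 13 non-germinating seeds

Because Beta–binomial updating is additive in the counts, the combined data contributed (α_post−α_prior, β_post−β_prior) successes and failures.
Total across both batches: 21−12=9 germinated seeds, 45−10=35 non-germinating seeds.
Subtract the first batch: 9−5=4 germinated seeds and 35−22=13 non-germinating seeds.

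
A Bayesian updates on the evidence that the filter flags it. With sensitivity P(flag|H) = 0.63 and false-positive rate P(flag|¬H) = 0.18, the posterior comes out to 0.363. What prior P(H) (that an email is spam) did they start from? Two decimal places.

In odds form, posterior odds = prior odds × likelihood ratio, so prior odds = posterior odds ÷ LR.
Posterior odds = 0.363/(1−0.363) = 0.5699. LR = 0.63/0.18 = 3.5000.
Prior odds = 0.5699/3.5000 = 0.1628, so P(H) = 0.1628/(1+0.1628) ≈ 0.14.

P(H) = 0.14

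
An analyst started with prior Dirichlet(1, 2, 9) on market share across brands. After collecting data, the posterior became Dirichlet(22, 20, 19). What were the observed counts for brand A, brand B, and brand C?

For a Dirichlet(α) prior with multinomial counts c, the posterior is Dirichlet(α + c) componentwise.
Counts are posterior − prior componentwise: 22−1=21, 20−2=18, 19−9=10.

counts (21, 18, 10)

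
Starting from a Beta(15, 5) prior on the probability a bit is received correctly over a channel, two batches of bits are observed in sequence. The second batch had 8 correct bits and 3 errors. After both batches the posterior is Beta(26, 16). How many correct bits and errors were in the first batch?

3 correct bits and 8 errors

Sequential conjugate updates are equivalent to a single update on the pooled data, so total successes = posterior α − prior α and total failures = posterior β − prior β.
Total across both batches: 26−15=11 correct bits, 16−5=11 errors.
Subtract the second batch: 11−8=3 correct bits and 11−3=8 errors.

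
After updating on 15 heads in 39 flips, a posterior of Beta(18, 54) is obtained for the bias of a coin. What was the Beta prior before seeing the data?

A Beta(a, b) prior with s successes and f failures in binomial data gives a Beta(a+s, b+f) posterior.
So a = 18 − 15 = 3 and b = 54 − 24 = 30.

Beta(3, 30)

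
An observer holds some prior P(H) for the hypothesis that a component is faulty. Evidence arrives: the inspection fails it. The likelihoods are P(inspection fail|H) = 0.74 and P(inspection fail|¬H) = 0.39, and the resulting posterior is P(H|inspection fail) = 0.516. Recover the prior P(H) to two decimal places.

P(H) = 0.36

Bayes' rule in odds form gives O(H|E) = O(H)·[P(E|H)/P(E|¬H)], hence O(H) = O(H|E)/LR.
Posterior odds = 0.516/(1−0.516) = 1.0661. LR = 0.74/0.39 = 1.8974.
Prior odds = 1.0661/1.8974 = 0.5619, so P(H) = 0.5619/(1+0.5619) ≈ 0.36.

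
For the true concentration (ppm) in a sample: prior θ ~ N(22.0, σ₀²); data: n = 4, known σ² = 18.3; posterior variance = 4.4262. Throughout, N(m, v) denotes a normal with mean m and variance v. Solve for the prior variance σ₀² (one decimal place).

For the Normal–Normal model with known σ², precisions add: τ_n = τ₀ + n/σ².
So 1/σ₀² = 1/4.4262 − 4/18.3 = 0.225927 − 0.218579 = 0.007348.
Hence σ₀² = 1/0.007348 ≈ 136.1.

σ₀² = 136.1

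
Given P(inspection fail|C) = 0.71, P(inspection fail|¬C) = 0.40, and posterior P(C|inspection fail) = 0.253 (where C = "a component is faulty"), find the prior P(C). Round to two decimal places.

In odds form, posterior odds = prior odds × likelihood ratio, so prior odds = posterior odds ÷ LR.
Posterior odds = 0.253/(1−0.253) = 0.3387. LR = 0.71/0.40 = 1.7750.
Prior odds = 0.3387/1.7750 = 0.1908, so P(C) = 0.1908/(1+0.1908) ≈ 0.16.

P(C) = 0.16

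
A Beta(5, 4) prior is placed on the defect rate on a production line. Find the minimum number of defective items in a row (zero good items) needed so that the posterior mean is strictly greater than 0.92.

After k defective items and 0 good items the posterior is Beta(5+k, 4), with mean (5+k)/(5+4+k).
Set (5+k)/(9+k) > 0.92 and solve: k > (0.92·9 − 5)/(1 − 0.92) = 41.000.
The smallest integer exceeding 41.000 is 42, and checking k=42: (47)/(51) = 0.9216 > 0.92.

k = 42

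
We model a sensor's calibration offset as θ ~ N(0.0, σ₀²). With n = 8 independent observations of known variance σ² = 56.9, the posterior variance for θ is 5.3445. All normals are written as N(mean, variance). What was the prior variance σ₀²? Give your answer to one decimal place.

For the Normal–Normal model with known σ², precisions add: τ_n = τ₀ + n/σ².
So 1/σ₀² = 1/5.3445 − 8/56.9 = 0.187108 − 0.140598 = 0.046510.
Hence σ₀² = 1/0.046510 ≈ 21.5.

σ₀² = 21.5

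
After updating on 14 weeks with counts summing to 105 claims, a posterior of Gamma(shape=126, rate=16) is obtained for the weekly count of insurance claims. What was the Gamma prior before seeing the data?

Gamma–Poisson conjugacy: posterior shape = α + Σxᵢ, posterior rate = β + n.
So α = 126 − 105 = 21 and β = 16 − 14 = 2.

Gamma(shape=21, rate=2)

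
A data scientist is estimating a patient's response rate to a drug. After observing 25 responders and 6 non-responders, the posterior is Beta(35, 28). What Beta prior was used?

Beta(10, 22)

A Beta(α, β) prior with s successes and f failures in binomial data gives a Beta(α+s, β+f) posterior.
Subtract the data counts: 35−25=10, 28−6=22.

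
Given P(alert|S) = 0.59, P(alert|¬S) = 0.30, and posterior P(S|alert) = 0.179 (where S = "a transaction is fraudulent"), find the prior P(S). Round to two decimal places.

P(S) = 0.10

Bayes' rule in odds form gives O(S|E) = O(S)·[P(E|S)/P(E|¬S)], hence O(S) = O(S|E)/LR.
Posterior odds = 0.179/(1−0.179) = 0.2180. LR = 0.59/0.30 = 1.9667.
Prior odds = 0.2180/1.9667 = 0.1108, so P(S) = 0.1108/(1+0.1108) ≈ 0.10.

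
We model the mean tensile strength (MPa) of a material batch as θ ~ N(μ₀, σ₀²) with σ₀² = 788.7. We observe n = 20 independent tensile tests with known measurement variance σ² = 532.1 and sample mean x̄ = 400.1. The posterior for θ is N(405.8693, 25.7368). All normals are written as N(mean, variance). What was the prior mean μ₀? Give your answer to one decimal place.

The posterior mean is a precision-weighted average: μ_n = (τ₀μ₀ + τ_data·x̄)/(τ₀+τ_data), with τ₀=1/σ₀² and τ_data=n/σ².
Here τ₀ = 1/788.7 = 0.001268 and τ_data = 20/532.1 = 0.037587, so τ_n = 0.038855.
Rearranging for μ₀: μ₀ = (μ_n·τ_n − τ_data·x̄)/τ₀ = (405.8693·0.038855 − 0.037587·400.1) / 0.001268 = 0.731493/0.001268 ≈ 576.9.

μ₀ = 576.9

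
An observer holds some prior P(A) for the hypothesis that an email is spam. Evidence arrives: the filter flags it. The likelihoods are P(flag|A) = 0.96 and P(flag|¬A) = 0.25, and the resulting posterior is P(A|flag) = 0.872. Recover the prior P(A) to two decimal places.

P(A) = 0.64

In odds form, posterior odds = prior odds × likelihood ratio, so prior odds = posterior odds ÷ LR.
Posterior odds = 0.872/(1−0.872) = 6.8125. LR = 0.96/0.25 = 3.8400.
Prior odds = 6.8125/3.8400 = 1.7741, so P(A) = 1.7741/(1+1.7741) ≈ 0.64.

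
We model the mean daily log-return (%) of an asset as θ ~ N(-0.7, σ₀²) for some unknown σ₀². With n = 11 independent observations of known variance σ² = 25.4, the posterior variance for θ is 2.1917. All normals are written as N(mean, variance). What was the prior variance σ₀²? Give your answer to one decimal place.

σ₀² = 43.1

Posterior precision equals prior precision plus data precision: 1/σ_n² = 1/σ₀² + n/σ².
So 1/σ₀² = 1/2.1917 − 11/25.4 = 0.456267 − 0.433071 = 0.023196.
Hence σ₀² = 1/0.023196 ≈ 43.1.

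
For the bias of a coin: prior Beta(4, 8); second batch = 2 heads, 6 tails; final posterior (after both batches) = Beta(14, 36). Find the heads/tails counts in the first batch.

8 heads and 22 tails

Sequential conjugate updates are equivalent to a single update on the pooled data, so total successes = posterior α − prior α and total failures = posterior β − prior β.
Total across both batches: 14−4=10 heads, 36−8=28 tails.
Subtract the second batch: 10−2=8 heads and 28−6=22 tails.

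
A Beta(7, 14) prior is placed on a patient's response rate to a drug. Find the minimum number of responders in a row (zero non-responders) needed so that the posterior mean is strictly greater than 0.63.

k = 17

After k responders and 0 non-responders the posterior is Beta(7+k, 14), with mean (7+k)/(7+14+k).
Set (7+k)/(21+k) > 0.63 and solve: k > (0.63·21 − 7)/(1 − 0.63) = 16.838.
The smallest integer exceeding 16.838 is 17.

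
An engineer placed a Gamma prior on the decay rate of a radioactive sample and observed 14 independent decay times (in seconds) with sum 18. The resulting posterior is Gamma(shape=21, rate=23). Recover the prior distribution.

For an exponential likelihood with a Gamma(α, β) prior on the rate, n observations with total T give posterior Gamma(α+n, β+T).
So α = 21 − 14 = 7 and β = 23 − 18 = 5.

Gamma(shape=7, rate=5)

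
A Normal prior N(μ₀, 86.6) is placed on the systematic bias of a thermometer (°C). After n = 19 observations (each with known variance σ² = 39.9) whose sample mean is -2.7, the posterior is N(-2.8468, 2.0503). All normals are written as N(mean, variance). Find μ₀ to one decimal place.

With known observation variance, the Normal–Normal posterior has precision τ_n = τ₀ + n/σ² and mean μ_n = (τ₀μ₀ + (n/σ²)x̄)/τ_n.
Here τ₀ = 1/86.6 = 0.011547 and τ_data = 19/39.9 = 0.476190, so τ_n = 0.487737.
Rearranging for μ₀: μ₀ = (μ_n·τ_n − τ_data·x̄)/τ₀ = (-2.8468·0.487737 − 0.476190·-2.7) / 0.011547 = -0.102777/0.011547 ≈ -8.9.

μ₀ = -8.9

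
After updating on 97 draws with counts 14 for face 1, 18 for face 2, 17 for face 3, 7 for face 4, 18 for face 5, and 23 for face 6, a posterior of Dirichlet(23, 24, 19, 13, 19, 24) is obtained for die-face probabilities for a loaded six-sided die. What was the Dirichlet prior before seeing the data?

For a Dirichlet(α) prior with multinomial counts c, the posterior is Dirichlet(α + c) componentwise.
Subtract each count from the matching posterior parameter: 23−14=9, 24−18=6, 19−17=2, 13−7=6, 19−18=1, 24−23=1.

Dirichlet(9, 6, 2, 6, 1, 1)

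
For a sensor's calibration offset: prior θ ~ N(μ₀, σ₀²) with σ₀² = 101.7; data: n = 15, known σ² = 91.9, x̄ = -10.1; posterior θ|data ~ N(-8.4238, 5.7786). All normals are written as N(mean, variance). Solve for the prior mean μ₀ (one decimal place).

μ₀ = 19.4

With known observation variance, the Normal–Normal posterior has precision τ_n = τ₀ + n/σ² and mean μ_n = (τ₀μ₀ + (n/σ²)x̄)/τ_n.
Here τ₀ = 1/101.7 = 0.009833 and τ_data = 15/91.9 = 0.163221, so τ_n = 0.173054.
Rearranging for μ₀: μ₀ = (μ_n·τ_n − τ_data·x̄)/τ₀ = (-8.4238·0.173054 − 0.163221·-10.1) / 0.009833 = 0.190760/0.009833 ≈ 19.4.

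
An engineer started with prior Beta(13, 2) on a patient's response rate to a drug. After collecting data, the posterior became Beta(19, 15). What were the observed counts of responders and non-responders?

6 responders and 13 non-responders

Under Beta–binomial conjugacy the posterior parameters are (α+s, β+f).
So s = 19 − 13 = 6 and f = 15 − 2 = 13.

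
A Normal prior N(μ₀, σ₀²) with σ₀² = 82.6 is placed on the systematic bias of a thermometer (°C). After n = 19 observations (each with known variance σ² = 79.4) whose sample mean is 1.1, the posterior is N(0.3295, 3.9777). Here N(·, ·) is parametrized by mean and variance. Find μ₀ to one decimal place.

With known observation variance, the Normal–Normal posterior has precision τ_n = τ₀ + n/σ² and mean μ_n = (τ₀μ₀ + (n/σ²)x̄)/τ_n.
Here τ₀ = 1/82.6 = 0.012107 and τ_data = 19/79.4 = 0.239295, so τ_n = 0.251402.
Rearranging for μ₀: μ₀ = (μ_n·τ_n − τ_data·x̄)/τ₀ = (0.3295·0.251402 − 0.239295·1.1) / 0.012107 = -0.180388/0.012107 ≈ -14.9.

μ₀ = -14.9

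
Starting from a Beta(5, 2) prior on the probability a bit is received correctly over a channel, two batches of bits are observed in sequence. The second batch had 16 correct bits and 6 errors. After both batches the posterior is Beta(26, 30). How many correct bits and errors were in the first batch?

Sequential conjugate updates are equivalent to a single update on the pooled data, so total successes = posterior α − prior α and total failures = posterior β − prior β.
Total across both batches: 26−5=21 correct bits, 30−2=28 errors.
Subtract the second batch: 21−16=5 correct bits and 28−6=22 errors.

5 correct bits and 22 errors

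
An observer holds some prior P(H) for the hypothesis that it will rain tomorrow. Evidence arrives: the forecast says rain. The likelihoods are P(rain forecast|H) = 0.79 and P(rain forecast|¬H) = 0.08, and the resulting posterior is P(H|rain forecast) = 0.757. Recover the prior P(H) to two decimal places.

P(H) = 0.24

In odds form, posterior odds = prior odds × likelihood ratio, so prior odds = posterior odds ÷ LR.
Posterior odds = 0.757/(1−0.757) = 3.1152. LR = 0.79/0.08 = 9.8750.
Prior odds = 3.1152/9.8750 = 0.3155, so P(H) = 0.3155/(1+0.3155) ≈ 0.24.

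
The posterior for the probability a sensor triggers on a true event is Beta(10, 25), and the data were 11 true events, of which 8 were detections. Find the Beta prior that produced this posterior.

Beta(2, 22)

A Beta(a, b) prior with s successes and f failures in binomial data gives a Beta(a+s, b+f) posterior.
Subtract the data counts: 10−8=2, 25−3=22.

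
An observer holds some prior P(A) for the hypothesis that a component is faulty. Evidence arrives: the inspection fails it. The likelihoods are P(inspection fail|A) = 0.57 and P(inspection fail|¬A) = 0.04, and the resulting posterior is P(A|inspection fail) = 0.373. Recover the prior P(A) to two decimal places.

P(A) = 0.04

Bayes' rule in odds form gives O(A|E) = O(A)·[P(E|A)/P(E|¬A)], hence O(A) = O(A|E)/LR.
Posterior odds = 0.373/(1−0.373) = 0.5949. LR = 0.57/0.04 = 14.2500.
Prior odds = 0.5949/14.2500 = 0.0417, so P(A) = 0.0417/(1+0.0417) ≈ 0.04.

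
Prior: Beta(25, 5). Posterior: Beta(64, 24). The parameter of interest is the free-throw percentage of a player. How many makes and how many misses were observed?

Under Beta–binomial conjugacy the posterior parameters are (a+s, b+f).
So s = 64 − 25 = 39 and f = 24 − 5 = 19.

39 makes and 19 misses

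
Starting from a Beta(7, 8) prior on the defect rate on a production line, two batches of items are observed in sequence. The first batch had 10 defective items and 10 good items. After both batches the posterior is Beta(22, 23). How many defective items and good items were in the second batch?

5 defective items and 5 good items

Sequential conjugate updates are equivalent to a single update on the pooled data, so total successes = posterior α − prior α and total failures = posterior β − prior β.
Total across both batches: 22−7=15 defective items, 23−8=15 good items.
Subtract the first batch: 15−10=5 defective items and 15−10=5 good items.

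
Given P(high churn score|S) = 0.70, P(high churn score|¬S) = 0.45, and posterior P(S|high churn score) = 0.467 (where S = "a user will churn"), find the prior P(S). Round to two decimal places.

P(S) = 0.36

In odds form, posterior odds = prior odds × likelihood ratio, so prior odds = posterior odds ÷ LR.
Posterior odds = 0.467/(1−0.467) = 0.8762. LR = 0.70/0.45 = 1.5556.
Prior odds = 0.8762/1.5556 = 0.5633, so P(S) = 0.5633/(1+0.5633) ≈ 0.36.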